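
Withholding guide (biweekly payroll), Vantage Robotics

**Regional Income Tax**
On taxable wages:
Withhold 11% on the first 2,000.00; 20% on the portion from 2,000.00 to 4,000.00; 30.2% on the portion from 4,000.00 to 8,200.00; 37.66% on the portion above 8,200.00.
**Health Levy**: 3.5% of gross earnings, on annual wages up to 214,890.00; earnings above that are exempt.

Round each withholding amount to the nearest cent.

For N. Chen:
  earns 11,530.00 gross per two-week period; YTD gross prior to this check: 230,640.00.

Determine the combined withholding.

3,142.48

Regional Income Tax: taxable = 11,530.00
  1,888.40 + 37.66% × (11,530.00 − 8,200.00) = 1,888.40 + 37.66% × 3,330.00 = 3,142.48
Health Levy: YTD 230,640.00 ≥ cap 214,890.00 → 0.00
Total: 3,142.48 + 0.00 = 3,142.48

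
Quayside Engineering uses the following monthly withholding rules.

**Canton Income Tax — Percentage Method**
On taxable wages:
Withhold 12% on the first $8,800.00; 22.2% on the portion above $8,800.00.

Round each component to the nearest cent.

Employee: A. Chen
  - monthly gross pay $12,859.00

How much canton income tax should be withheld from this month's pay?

$1,957.10

Canton Income Tax: taxable = $12,859.00
  $1,056.00 + 22.2% × ($12,859.00 − $8,800.00) = $1,056.00 + 22.2% × $4,059.00 = $1,957.10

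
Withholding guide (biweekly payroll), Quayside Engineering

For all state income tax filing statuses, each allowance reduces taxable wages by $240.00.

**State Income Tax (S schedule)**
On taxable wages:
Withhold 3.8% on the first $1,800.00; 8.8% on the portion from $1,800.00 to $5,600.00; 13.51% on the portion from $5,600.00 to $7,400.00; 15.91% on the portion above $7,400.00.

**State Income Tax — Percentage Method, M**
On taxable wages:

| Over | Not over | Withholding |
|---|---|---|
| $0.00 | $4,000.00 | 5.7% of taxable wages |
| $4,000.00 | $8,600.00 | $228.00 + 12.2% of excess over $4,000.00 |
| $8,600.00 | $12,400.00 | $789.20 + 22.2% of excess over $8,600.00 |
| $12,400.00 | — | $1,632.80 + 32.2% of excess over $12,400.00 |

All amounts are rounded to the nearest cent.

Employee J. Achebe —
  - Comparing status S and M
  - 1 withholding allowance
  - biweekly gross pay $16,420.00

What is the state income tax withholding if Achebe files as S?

State Income Tax (S): taxable = $16,420.00 − 1×$240.00 = $16,180.00
  $645.98 + 15.91% × ($16,180.00 − $7,400.00) = $645.98 + 15.91% × $8,780.00 = $2,042.88

$2,042.88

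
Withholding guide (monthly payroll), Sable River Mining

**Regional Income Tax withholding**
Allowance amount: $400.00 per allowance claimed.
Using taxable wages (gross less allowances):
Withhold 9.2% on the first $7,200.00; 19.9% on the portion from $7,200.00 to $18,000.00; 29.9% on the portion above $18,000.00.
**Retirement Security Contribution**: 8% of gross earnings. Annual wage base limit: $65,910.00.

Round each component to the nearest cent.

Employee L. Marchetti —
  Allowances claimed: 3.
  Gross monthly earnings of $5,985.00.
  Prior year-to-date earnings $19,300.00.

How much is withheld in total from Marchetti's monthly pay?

$919.02

Regional Income Tax: taxable = $5,985.00 − 3×$400.00 = $4,785.00
  9.2% × $4,785.00 = $440.22
Retirement Security Contribution: 8% × $5,985.00 = $478.80
Total: $440.22 + $478.80 = $919.02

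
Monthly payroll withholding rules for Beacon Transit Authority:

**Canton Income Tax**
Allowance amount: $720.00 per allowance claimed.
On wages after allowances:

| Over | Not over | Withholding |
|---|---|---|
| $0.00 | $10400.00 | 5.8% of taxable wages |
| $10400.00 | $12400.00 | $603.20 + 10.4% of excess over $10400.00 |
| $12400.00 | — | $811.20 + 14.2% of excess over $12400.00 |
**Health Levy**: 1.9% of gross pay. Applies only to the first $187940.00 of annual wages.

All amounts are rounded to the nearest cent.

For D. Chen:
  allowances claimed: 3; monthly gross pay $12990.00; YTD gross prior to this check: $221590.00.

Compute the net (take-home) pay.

Canton Income Tax: taxable = $12990.00 − 3×$720.00 = $10830.00
  $603.20 + 10.4% × ($10830.00 − $10400.00) = $603.20 + 10.4% × $430.00 = $647.92
Health Levy: YTD $221590.00 ≥ cap $187940.00 → $0.00
Total withheld: $647.92 + $0.00 = $647.92
Net pay: $12990.00 − $647.92 = $12342.08

$12342.08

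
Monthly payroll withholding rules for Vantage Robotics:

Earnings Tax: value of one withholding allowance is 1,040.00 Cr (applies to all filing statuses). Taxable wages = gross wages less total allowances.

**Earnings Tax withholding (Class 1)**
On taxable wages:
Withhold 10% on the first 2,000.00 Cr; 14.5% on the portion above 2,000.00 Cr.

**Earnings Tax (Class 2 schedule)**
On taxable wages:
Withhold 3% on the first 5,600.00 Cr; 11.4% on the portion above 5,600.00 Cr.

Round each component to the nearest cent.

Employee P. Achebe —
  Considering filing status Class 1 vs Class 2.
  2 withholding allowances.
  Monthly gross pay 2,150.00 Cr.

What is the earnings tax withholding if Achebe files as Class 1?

7.00 Cr

Earnings Tax (Class 1): taxable = 2,150.00 Cr − 2×1,040.00 Cr = 70.00 Cr
  10% × 70.00 Cr = 7.00 Cr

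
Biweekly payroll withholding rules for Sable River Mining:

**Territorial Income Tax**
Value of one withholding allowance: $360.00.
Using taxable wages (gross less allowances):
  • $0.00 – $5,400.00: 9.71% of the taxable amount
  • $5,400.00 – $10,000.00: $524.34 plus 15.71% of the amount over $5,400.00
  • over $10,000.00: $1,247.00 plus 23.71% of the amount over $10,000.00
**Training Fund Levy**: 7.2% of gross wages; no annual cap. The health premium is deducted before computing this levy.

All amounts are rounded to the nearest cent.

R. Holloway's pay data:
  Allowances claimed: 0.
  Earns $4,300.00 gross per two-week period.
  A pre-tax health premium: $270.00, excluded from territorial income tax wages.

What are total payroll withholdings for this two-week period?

Territorial Income Tax: taxable = $4,300.00 − $270.00 = $4,030.00
  9.71% × $4,030.00 = $391.31
Training Fund Levy: 7.2% × $4,030.00 = $290.16
Total: $391.31 + $290.16 = $681.47

$681.47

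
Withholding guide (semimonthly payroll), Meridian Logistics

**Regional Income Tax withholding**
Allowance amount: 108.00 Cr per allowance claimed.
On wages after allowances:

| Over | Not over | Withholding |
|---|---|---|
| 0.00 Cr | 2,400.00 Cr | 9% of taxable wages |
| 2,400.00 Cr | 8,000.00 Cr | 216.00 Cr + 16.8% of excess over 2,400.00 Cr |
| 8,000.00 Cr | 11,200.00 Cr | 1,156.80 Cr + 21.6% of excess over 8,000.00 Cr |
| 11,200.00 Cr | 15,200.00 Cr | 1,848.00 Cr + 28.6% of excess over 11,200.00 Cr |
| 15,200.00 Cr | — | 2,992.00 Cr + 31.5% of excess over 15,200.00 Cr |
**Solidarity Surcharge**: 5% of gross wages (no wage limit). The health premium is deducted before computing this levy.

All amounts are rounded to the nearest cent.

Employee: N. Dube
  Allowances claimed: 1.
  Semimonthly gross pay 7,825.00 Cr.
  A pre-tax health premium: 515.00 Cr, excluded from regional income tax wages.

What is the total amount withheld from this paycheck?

Regional Income Tax: taxable = 7,825.00 Cr − 515.00 Cr − 1×108.00 Cr = 7,202.00 Cr
  216.00 Cr + 16.8% × (7,202.00 Cr − 2,400.00 Cr) = 216.00 Cr + 16.8% × 4,802.00 Cr = 1,022.74 Cr
Solidarity Surcharge: 5% × 7,310.00 Cr = 365.50 Cr
Total: 1,022.74 Cr + 365.50 Cr = 1,388.24 Cr

1,388.24 Cr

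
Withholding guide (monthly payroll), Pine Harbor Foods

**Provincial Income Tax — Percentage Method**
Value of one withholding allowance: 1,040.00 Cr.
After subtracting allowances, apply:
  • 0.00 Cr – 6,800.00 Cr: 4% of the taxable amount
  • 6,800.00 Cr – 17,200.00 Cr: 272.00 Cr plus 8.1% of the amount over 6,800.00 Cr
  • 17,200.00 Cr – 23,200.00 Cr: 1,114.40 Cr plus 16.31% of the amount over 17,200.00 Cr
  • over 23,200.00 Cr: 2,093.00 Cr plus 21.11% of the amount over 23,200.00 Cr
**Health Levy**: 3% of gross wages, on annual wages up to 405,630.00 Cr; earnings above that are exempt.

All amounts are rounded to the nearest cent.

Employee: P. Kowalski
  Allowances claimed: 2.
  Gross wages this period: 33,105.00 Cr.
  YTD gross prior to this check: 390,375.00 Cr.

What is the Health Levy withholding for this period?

457.65 Cr

Health Levy: cap 405,630.00 Cr − YTD 390,375.00 Cr = 15,255.00 Cr subject; 3% × 15,255.00 Cr = 457.65 Cr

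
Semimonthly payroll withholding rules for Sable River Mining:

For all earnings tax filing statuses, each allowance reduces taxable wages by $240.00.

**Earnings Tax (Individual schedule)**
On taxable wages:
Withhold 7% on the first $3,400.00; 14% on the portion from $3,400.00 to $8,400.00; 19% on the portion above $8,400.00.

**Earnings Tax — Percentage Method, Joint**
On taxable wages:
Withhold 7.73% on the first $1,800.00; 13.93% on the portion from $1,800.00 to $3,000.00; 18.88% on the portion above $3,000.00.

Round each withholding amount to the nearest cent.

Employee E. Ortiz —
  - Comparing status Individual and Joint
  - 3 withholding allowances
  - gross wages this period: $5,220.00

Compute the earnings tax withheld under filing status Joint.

$589.50

Earnings Tax (Joint): taxable = $5,220.00 − 3×$240.00 = $4,500.00
  $306.30 + 18.88% × ($4,500.00 − $3,000.00) = $306.30 + 18.88% × $1,500.00 = $589.50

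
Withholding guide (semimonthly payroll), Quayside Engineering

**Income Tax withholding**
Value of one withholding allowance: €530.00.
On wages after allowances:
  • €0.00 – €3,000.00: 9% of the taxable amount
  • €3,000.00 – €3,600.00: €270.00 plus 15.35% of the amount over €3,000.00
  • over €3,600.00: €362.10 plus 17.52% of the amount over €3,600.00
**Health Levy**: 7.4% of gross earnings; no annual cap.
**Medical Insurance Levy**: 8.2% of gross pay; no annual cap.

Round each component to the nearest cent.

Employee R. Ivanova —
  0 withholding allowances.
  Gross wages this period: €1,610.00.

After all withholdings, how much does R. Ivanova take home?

Income Tax: taxable = €1,610.00
  9% × €1,610.00 = €144.90
Health Levy: 7.4% × €1,610.00 = €119.14
Medical Insurance Levy: 8.2% × €1,610.00 = €132.02
Total withheld: €144.90 + €119.14 + €132.02 = €396.06
Net pay: €1,610.00 − €396.06 = €1,213.94

€1,213.94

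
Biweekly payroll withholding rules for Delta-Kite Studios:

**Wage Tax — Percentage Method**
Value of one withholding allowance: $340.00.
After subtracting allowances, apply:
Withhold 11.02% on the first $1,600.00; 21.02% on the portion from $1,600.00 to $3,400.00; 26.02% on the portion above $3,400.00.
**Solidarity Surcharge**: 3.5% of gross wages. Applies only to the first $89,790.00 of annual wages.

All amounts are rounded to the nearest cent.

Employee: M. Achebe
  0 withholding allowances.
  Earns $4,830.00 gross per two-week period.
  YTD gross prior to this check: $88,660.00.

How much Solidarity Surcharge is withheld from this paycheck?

$39.55

Solidarity Surcharge: cap $89,790.00 − YTD $88,660.00 = $1,130.00 subject; 3.5% × $1,130.00 = $39.55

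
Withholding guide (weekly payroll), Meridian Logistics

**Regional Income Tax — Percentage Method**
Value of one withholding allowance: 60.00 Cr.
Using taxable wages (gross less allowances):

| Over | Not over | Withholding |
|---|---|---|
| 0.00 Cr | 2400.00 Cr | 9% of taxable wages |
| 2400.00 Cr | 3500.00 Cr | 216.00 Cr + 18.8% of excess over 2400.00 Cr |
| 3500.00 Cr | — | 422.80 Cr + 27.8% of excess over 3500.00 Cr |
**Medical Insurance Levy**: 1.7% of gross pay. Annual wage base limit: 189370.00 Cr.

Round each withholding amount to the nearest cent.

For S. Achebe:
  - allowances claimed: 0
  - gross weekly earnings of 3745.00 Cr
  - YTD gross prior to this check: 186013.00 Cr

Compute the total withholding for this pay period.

Regional Income Tax: taxable = 3745.00 Cr
  422.80 Cr + 27.8% × (3745.00 Cr − 3500.00 Cr) = 422.80 Cr + 27.8% × 245.00 Cr = 490.91 Cr
Medical Insurance Levy: cap 189370.00 Cr − YTD 186013.00 Cr = 3357.00 Cr subject; 1.7% × 3357.00 Cr = 57.07 Cr
Total: 490.91 Cr + 57.07 Cr = 547.98 Cr

547.98 Cr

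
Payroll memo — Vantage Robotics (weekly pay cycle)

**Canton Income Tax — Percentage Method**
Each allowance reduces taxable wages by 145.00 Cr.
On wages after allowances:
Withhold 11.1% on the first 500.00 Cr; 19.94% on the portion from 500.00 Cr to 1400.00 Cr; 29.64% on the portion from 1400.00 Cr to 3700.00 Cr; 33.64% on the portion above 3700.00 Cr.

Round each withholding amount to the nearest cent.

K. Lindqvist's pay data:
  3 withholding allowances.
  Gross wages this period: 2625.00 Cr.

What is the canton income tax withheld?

Canton Income Tax: taxable = 2625.00 Cr − 3×145.00 Cr = 2190.00 Cr
  234.96 Cr + 29.64% × (2190.00 Cr − 1400.00 Cr) = 234.96 Cr + 29.64% × 790.00 Cr = 469.12 Cr

469.12 Cr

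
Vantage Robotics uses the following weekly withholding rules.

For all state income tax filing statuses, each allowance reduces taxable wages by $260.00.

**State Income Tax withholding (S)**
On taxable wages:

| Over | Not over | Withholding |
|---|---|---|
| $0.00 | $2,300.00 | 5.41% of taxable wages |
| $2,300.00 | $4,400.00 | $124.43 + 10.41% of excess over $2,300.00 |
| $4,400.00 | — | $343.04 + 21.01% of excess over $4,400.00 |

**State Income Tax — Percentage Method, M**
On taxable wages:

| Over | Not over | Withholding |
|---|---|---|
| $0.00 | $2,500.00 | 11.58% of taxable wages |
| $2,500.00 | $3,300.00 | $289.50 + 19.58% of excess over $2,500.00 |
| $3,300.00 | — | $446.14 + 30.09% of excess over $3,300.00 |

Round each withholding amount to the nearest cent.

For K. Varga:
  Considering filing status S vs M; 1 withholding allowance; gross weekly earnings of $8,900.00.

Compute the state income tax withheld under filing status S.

State Income Tax (S): taxable = $8,900.00 − 1×$260.00 = $8,640.00
  $343.04 + 21.01% × ($8,640.00 − $4,400.00) = $343.04 + 21.01% × $4,240.00 = $1,233.86

$1,233.86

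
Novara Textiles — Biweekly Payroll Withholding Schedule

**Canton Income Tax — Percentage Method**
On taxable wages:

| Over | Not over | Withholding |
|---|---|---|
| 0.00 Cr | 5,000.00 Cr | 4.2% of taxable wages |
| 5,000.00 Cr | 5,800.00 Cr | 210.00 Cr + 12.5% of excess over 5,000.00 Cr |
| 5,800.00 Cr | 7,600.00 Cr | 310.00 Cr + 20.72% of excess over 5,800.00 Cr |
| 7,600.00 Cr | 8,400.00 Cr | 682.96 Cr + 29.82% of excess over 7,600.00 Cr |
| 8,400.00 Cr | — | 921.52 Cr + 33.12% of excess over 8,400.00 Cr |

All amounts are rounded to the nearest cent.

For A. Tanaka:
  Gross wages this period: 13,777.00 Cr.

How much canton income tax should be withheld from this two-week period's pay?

2,702.38 Cr

Canton Income Tax: taxable = 13,777.00 Cr
  921.52 Cr + 33.12% × (13,777.00 Cr − 8,400.00 Cr) = 921.52 Cr + 33.12% × 5,377.00 Cr = 2,702.38 Cr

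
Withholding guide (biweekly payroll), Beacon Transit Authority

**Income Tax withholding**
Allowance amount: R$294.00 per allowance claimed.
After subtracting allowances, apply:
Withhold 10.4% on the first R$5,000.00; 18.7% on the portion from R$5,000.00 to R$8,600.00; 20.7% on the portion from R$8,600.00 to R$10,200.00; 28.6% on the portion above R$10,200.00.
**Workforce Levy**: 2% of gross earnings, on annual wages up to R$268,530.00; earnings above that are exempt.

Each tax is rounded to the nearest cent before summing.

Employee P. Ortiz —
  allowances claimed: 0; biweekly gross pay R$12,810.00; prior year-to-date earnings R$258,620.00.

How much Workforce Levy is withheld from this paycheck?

Workforce Levy: cap R$268,530.00 − YTD R$258,620.00 = R$9,910.00 subject; 2% × R$9,910.00 = R$198.20

R$198.20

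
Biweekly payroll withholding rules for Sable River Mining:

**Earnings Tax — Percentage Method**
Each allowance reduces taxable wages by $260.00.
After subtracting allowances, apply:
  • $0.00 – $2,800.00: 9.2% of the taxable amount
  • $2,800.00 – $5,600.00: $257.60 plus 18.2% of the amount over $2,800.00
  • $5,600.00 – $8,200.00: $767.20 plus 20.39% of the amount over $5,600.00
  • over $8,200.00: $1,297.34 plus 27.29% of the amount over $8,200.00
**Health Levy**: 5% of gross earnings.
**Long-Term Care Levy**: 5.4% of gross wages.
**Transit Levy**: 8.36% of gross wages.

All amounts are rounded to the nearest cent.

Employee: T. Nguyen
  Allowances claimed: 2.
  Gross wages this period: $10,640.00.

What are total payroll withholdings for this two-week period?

Earnings Tax: taxable = $10,640.00 − 2×$260.00 = $10,120.00
  $1,297.34 + 27.29% × ($10,120.00 − $8,200.00) = $1,297.34 + 27.29% × $1,920.00 = $1,821.31
Health Levy: 5% × $10,640.00 = $532.00
Long-Term Care Levy: 5.4% × $10,640.00 = $574.56
Transit Levy: 8.36% × $10,640.00 = $889.50
Total: $1,821.31 + $532.00 + $574.56 + $889.50 = $3,817.37

$3,817.37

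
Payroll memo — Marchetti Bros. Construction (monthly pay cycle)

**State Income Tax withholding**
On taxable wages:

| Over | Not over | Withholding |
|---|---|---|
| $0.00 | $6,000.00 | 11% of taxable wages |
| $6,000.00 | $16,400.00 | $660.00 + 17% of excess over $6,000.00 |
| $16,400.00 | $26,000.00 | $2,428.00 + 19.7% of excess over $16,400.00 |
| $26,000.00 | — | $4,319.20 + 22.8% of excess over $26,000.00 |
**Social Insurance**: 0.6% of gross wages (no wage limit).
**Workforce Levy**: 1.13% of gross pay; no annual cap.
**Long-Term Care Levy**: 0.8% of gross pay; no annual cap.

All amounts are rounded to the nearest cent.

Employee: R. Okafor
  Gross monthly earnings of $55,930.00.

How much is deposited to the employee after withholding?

$43,371.73

State Income Tax: taxable = $55,930.00
  $4,319.20 + 22.8% × ($55,930.00 − $26,000.00) = $4,319.20 + 22.8% × $29,930.00 = $11,143.24
Social Insurance: 0.6% × $55,930.00 = $335.58
Workforce Levy: 1.13% × $55,930.00 = $632.01
Long-Term Care Levy: 0.8% × $55,930.00 = $447.44
Total withheld: $11,143.24 + $335.58 + $632.01 + $447.44 = $12,558.27
Net pay: $55,930.00 − $12,558.27 = $43,371.73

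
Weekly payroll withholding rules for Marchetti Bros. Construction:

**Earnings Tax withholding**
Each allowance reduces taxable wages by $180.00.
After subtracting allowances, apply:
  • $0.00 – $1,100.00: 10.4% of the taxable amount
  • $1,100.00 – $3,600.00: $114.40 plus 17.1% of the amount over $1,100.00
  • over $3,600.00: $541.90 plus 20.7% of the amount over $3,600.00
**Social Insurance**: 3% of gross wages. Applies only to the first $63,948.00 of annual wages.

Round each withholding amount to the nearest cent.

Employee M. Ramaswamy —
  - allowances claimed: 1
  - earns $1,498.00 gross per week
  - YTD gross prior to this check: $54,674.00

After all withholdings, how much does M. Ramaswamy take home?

$1,301.38

Earnings Tax: taxable = $1,498.00 − 1×$180.00 = $1,318.00
  $114.40 + 17.1% × ($1,318.00 − $1,100.00) = $114.40 + 17.1% × $218.00 = $151.68
Social Insurance: 3% × $1,498.00 = $44.94
Total withheld: $151.68 + $44.94 = $196.62
Net pay: $1,498.00 − $196.62 = $1,301.38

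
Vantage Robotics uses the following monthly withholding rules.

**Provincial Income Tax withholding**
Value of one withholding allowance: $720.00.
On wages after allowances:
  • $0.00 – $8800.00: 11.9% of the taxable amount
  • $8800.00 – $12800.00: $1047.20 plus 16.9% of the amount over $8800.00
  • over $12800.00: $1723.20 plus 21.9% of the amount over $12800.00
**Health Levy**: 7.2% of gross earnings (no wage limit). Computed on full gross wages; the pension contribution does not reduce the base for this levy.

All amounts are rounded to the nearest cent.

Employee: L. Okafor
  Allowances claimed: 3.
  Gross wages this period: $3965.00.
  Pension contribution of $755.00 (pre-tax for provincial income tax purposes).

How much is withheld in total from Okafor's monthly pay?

$410.43

Provincial Income Tax: taxable = $3965.00 − $755.00 − 3×$720.00 = $1050.00
  11.9% × $1050.00 = $124.95
Health Levy: 7.2% × $3965.00 = $285.48
Total: $124.95 + $285.48 = $410.43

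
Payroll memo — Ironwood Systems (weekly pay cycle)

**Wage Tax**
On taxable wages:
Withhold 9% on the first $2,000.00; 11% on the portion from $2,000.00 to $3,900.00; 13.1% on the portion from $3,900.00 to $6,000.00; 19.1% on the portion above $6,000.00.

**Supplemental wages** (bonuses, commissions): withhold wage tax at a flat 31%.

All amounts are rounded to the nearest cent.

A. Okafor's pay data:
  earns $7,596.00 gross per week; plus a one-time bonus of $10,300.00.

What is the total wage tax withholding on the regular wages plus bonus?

$4,161.94

Wage Tax: taxable = $7,596.00
  $664.10 + 19.1% × ($7,596.00 − $6,000.00) = $664.10 + 19.1% × $1,596.00 = $968.94
Supplemental (31% flat on bonus): 31% × $10,300.00 = $3,193.00
Total wage tax: $968.94 + $3,193.00 = $4,161.94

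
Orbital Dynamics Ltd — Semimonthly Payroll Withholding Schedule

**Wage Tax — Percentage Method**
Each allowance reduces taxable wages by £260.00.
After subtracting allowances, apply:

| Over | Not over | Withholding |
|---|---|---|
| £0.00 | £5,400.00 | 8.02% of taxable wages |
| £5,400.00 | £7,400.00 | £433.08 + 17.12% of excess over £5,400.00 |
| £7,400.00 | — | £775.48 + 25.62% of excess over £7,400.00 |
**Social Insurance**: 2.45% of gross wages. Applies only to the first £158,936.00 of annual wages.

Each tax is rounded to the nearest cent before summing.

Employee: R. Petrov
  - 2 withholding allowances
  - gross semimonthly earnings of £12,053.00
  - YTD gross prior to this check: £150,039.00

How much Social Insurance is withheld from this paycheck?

£217.98

Social Insurance: cap £158,936.00 − YTD £150,039.00 = £8,897.00 subject; 2.45% × £8,897.00 = £217.98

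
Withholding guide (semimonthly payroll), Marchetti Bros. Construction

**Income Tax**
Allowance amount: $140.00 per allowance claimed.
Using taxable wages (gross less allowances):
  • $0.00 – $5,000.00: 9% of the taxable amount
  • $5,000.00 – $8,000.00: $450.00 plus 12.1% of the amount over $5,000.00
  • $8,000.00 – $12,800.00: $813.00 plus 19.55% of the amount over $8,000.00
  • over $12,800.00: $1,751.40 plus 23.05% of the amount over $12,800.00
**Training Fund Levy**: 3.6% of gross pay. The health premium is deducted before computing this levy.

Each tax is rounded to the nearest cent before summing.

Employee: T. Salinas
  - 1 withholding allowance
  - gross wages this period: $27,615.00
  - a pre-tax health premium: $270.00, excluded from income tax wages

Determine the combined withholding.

Income Tax: taxable = $27,615.00 − $270.00 − 1×$140.00 = $27,205.00
  $1,751.40 + 23.05% × ($27,205.00 − $12,800.00) = $1,751.40 + 23.05% × $14,405.00 = $5,071.75
Training Fund Levy: 3.6% × $27,345.00 = $984.42
Total: $5,071.75 + $984.42 = $6,056.17

$6,056.17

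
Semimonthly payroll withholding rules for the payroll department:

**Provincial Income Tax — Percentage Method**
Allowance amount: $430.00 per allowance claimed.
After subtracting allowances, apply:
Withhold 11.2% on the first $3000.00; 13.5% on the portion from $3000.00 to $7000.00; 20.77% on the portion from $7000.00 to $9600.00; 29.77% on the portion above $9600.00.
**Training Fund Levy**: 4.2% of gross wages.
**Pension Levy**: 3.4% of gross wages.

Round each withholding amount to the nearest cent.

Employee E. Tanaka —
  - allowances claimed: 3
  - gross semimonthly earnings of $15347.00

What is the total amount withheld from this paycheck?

Provincial Income Tax: taxable = $15347.00 − 3×$430.00 = $14057.00
  $1416.02 + 29.77% × ($14057.00 − $9600.00) = $1416.02 + 29.77% × $4457.00 = $2742.87
Training Fund Levy: 4.2% × $15347.00 = $644.57
Pension Levy: 3.4% × $15347.00 = $521.80
Total: $2742.87 + $644.57 + $521.80 = $3909.24

$3909.24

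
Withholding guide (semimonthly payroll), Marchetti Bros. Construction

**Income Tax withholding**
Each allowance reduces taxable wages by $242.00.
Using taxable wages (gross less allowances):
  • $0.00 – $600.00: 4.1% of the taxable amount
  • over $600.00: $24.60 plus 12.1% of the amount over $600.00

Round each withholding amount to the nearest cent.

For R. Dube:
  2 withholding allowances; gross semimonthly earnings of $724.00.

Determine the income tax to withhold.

Income Tax: taxable = $724.00 − 2×$242.00 = $240.00
  4.1% × $240.00 = $9.84

$9.84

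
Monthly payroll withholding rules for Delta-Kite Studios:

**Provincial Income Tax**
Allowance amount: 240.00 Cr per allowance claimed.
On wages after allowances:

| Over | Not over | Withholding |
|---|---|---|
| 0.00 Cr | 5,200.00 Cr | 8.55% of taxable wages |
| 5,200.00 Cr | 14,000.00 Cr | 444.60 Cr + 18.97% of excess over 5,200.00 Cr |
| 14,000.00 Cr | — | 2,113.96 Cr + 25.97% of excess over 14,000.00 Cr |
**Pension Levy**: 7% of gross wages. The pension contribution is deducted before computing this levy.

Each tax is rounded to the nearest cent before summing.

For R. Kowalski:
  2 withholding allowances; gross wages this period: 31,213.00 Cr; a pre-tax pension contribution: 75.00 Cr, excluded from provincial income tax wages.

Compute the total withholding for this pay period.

8,619.70 Cr

Provincial Income Tax: taxable = 31,213.00 Cr − 75.00 Cr − 2×240.00 Cr = 30,658.00 Cr
  2,113.96 Cr + 25.97% × (30,658.00 Cr − 14,000.00 Cr) = 2,113.96 Cr + 25.97% × 16,658.00 Cr = 6,440.04 Cr
Pension Levy: 7% × 31,138.00 Cr = 2,179.66 Cr
Total: 6,440.04 Cr + 2,179.66 Cr = 8,619.70 Cr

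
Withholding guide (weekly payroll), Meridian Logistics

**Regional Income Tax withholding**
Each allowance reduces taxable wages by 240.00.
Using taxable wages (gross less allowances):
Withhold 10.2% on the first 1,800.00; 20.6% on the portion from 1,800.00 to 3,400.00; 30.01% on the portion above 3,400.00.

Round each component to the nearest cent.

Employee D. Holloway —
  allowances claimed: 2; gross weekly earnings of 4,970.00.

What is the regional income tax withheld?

840.31

Regional Income Tax: taxable = 4,970.00 − 2×240.00 = 4,490.00
  513.20 + 30.01% × (4,490.00 − 3,400.00) = 513.20 + 30.01% × 1,090.00 = 840.31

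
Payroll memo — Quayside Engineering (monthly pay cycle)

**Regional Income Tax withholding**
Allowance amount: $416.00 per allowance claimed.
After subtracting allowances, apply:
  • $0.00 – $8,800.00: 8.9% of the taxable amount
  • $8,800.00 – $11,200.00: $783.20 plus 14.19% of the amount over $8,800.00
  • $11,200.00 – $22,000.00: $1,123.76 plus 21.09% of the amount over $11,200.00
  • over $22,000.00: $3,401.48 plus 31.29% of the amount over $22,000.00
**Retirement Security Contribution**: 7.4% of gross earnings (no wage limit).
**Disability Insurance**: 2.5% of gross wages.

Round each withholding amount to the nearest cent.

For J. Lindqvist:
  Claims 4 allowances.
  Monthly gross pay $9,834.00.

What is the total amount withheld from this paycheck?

Regional Income Tax: taxable = $9,834.00 − 4×$416.00 = $8,170.00
  8.9% × $8,170.00 = $727.13
Retirement Security Contribution: 7.4% × $9,834.00 = $727.72
Disability Insurance: 2.5% × $9,834.00 = $245.85
Total: $727.13 + $727.72 + $245.85 = $1,700.70

$1,700.70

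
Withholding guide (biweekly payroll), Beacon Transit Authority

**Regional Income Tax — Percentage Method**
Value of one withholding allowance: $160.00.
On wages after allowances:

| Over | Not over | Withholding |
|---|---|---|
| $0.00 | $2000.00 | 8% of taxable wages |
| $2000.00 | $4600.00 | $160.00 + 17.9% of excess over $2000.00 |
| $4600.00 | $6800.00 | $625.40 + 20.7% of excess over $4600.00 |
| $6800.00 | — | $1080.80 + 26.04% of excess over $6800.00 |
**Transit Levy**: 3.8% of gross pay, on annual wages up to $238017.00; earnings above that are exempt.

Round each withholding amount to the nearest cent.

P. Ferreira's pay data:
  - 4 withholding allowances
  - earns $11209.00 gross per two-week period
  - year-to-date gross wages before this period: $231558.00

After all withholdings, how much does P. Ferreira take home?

Regional Income Tax: taxable = $11209.00 − 4×$160.00 = $10569.00
  $1080.80 + 26.04% × ($10569.00 − $6800.00) = $1080.80 + 26.04% × $3769.00 = $2062.25
Transit Levy: cap $238017.00 − YTD $231558.00 = $6459.00 subject; 3.8% × $6459.00 = $245.44
Total withheld: $2062.25 + $245.44 = $2307.69
Net pay: $11209.00 − $2307.69 = $8901.31

$8901.31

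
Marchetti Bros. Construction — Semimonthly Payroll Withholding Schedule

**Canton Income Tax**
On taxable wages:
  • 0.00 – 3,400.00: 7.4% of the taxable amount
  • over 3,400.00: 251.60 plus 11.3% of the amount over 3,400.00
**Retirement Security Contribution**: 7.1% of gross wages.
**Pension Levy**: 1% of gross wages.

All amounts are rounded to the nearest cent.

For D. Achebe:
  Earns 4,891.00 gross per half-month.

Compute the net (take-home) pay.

Canton Income Tax: taxable = 4,891.00
  251.60 + 11.3% × (4,891.00 − 3,400.00) = 251.60 + 11.3% × 1,491.00 = 420.08
Retirement Security Contribution: 7.1% × 4,891.00 = 347.26
Pension Levy: 1% × 4,891.00 = 48.91
Total withheld: 420.08 + 347.26 + 48.91 = 816.25
Net pay: 4,891.00 − 816.25 = 4,074.75

4,074.75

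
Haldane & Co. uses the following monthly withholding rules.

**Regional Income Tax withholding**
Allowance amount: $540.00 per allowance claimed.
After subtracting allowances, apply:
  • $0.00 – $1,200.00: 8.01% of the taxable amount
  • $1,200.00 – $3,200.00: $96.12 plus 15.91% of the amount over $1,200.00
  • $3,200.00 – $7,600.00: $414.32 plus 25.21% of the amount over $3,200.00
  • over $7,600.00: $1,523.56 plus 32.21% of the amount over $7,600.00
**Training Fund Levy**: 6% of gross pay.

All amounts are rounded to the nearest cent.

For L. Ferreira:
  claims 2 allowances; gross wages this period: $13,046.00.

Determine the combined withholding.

Regional Income Tax: taxable = $13,046.00 − 2×$540.00 = $11,966.00
  $1,523.56 + 32.21% × ($11,966.00 − $7,600.00) = $1,523.56 + 32.21% × $4,366.00 = $2,929.85
Training Fund Levy: 6% × $13,046.00 = $782.76
Total: $2,929.85 + $782.76 = $3,712.61

$3,712.61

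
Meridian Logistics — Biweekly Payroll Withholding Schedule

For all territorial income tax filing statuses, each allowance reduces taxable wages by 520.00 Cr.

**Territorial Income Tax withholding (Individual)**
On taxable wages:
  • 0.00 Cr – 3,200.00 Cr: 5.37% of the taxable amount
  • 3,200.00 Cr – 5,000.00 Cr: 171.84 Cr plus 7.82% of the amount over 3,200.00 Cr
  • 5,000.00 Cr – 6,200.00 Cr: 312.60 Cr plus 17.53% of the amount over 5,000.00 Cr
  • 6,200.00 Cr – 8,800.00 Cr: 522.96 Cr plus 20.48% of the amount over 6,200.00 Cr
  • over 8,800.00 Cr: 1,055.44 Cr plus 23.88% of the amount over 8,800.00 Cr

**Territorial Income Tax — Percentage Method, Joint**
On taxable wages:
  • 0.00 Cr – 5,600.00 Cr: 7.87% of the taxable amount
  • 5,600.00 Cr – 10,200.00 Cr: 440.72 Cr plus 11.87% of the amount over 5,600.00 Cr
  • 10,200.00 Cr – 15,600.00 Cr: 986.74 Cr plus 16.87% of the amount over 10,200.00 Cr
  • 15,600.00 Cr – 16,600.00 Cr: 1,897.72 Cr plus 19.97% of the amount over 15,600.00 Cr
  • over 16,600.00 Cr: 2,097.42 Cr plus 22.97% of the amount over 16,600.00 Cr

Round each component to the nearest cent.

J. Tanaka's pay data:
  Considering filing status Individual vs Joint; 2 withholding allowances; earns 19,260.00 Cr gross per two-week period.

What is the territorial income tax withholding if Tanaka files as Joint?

Territorial Income Tax (Joint): taxable = 19,260.00 Cr − 2×520.00 Cr = 18,220.00 Cr
  2,097.42 Cr + 22.97% × (18,220.00 Cr − 16,600.00 Cr) = 2,097.42 Cr + 22.97% × 1,620.00 Cr = 2,469.53 Cr

2,469.53 Cr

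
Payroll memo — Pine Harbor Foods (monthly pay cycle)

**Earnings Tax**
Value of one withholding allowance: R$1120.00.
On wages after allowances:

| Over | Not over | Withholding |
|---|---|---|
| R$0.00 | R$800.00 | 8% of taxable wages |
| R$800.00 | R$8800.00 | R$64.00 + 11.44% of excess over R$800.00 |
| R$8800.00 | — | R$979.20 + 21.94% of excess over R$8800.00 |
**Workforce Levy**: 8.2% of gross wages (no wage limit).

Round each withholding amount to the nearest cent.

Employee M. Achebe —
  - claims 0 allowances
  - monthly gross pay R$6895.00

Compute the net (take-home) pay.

R$5568.34

Earnings Tax: taxable = R$6895.00
  R$64.00 + 11.44% × (R$6895.00 − R$800.00) = R$64.00 + 11.44% × R$6095.00 = R$761.27
Workforce Levy: 8.2% × R$6895.00 = R$565.39
Total withheld: R$761.27 + R$565.39 = R$1326.66
Net pay: R$6895.00 − R$1326.66 = R$5568.34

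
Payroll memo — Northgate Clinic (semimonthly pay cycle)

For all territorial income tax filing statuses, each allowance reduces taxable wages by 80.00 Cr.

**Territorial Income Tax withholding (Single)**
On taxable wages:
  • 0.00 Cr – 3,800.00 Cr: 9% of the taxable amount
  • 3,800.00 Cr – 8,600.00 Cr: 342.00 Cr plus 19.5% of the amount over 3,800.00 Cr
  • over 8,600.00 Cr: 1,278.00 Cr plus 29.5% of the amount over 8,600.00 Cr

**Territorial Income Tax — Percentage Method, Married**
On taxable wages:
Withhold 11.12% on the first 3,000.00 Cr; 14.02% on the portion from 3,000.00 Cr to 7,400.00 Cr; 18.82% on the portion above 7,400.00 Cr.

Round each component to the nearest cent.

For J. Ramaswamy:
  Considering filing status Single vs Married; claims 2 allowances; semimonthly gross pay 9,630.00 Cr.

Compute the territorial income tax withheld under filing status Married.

Territorial Income Tax (Married): taxable = 9,630.00 Cr − 2×80.00 Cr = 9,470.00 Cr
  950.48 Cr + 18.82% × (9,470.00 Cr − 7,400.00 Cr) = 950.48 Cr + 18.82% × 2,070.00 Cr = 1,340.05 Cr

1,340.05 Cr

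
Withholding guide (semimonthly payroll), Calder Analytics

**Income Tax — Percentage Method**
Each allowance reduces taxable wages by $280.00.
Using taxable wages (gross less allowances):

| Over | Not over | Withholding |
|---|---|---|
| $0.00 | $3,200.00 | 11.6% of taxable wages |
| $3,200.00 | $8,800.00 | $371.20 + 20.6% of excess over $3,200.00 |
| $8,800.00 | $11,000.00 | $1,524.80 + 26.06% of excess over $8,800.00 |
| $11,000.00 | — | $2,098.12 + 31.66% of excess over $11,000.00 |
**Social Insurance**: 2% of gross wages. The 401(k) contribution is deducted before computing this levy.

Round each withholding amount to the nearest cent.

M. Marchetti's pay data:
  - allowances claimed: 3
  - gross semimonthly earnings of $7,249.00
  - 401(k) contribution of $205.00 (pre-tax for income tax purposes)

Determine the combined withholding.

Income Tax: taxable = $7,249.00 − $205.00 − 3×$280.00 = $6,204.00
  $371.20 + 20.6% × ($6,204.00 − $3,200.00) = $371.20 + 20.6% × $3,004.00 = $990.02
Social Insurance: 2% × $7,044.00 = $140.88
Total: $990.02 + $140.88 = $1,130.90

$1,130.90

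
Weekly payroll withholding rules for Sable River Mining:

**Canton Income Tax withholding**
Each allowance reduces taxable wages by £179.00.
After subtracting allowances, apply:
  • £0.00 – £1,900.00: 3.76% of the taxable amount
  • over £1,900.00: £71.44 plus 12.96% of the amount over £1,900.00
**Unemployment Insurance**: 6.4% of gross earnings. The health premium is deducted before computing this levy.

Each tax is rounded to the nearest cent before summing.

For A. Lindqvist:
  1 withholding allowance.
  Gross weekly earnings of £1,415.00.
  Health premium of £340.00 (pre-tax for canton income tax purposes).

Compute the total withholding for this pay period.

Canton Income Tax: taxable = £1,415.00 − £340.00 − 1×£179.00 = £896.00
  3.76% × £896.00 = £33.69
Unemployment Insurance: 6.4% × £1,075.00 = £68.80
Total: £33.69 + £68.80 = £102.49

£102.49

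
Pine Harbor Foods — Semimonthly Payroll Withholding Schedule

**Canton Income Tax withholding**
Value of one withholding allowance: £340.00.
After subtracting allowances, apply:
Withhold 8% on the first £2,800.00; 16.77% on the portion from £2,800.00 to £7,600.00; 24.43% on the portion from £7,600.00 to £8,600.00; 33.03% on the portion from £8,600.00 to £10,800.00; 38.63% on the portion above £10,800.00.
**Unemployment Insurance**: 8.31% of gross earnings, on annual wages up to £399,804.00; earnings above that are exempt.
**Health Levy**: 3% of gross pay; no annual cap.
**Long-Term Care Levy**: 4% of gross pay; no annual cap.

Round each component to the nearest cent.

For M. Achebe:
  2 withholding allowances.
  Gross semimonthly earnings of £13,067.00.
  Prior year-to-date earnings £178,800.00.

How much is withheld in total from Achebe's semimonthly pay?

£4,613.54

Canton Income Tax: taxable = £13,067.00 − 2×£340.00 = £12,387.00
  £1,999.92 + 38.63% × (£12,387.00 − £10,800.00) = £1,999.92 + 38.63% × £1,587.00 = £2,612.98
Unemployment Insurance: 8.31% × £13,067.00 = £1,085.87
Health Levy: 3% × £13,067.00 = £392.01
Long-Term Care Levy: 4% × £13,067.00 = £522.68
Total: £2,612.98 + £1,085.87 + £392.01 + £522.68 = £4,613.54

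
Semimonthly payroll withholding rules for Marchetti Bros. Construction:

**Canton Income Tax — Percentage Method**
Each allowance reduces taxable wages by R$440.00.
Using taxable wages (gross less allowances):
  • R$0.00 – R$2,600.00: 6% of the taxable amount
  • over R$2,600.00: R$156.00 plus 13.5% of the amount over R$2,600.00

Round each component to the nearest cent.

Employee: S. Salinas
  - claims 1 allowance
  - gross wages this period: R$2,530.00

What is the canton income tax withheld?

R$125.40

Canton Income Tax: taxable = R$2,530.00 − 1×R$440.00 = R$2,090.00
  6% × R$2,090.00 = R$125.40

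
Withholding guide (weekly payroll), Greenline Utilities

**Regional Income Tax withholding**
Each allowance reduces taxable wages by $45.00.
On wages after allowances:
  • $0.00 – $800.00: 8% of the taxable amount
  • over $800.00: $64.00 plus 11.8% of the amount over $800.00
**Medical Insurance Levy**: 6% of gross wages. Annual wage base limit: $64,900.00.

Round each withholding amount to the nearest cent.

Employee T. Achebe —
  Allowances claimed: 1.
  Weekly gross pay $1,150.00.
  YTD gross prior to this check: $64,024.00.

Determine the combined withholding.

$152.55

Regional Income Tax: taxable = $1,150.00 − 1×$45.00 = $1,105.00
  $64.00 + 11.8% × ($1,105.00 − $800.00) = $64.00 + 11.8% × $305.00 = $99.99
Medical Insurance Levy: cap $64,900.00 − YTD $64,024.00 = $876.00 subject; 6% × $876.00 = $52.56
Total: $99.99 + $52.56 = $152.55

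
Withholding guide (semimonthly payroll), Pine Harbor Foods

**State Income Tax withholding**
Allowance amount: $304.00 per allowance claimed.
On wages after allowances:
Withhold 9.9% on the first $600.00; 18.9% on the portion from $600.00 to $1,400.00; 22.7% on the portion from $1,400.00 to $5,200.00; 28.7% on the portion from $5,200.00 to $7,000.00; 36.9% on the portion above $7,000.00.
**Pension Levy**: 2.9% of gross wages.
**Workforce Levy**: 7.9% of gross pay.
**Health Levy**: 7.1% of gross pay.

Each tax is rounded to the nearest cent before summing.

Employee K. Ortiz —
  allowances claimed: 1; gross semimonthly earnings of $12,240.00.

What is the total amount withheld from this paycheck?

State Income Tax: taxable = $12,240.00 − 1×$304.00 = $11,936.00
  $1,589.80 + 36.9% × ($11,936.00 − $7,000.00) = $1,589.80 + 36.9% × $4,936.00 = $3,411.18
Pension Levy: 2.9% × $12,240.00 = $354.96
Workforce Levy: 7.9% × $12,240.00 = $966.96
Health Levy: 7.1% × $12,240.00 = $869.04
Total: $3,411.18 + $354.96 + $966.96 + $869.04 = $5,602.14

$5,602.14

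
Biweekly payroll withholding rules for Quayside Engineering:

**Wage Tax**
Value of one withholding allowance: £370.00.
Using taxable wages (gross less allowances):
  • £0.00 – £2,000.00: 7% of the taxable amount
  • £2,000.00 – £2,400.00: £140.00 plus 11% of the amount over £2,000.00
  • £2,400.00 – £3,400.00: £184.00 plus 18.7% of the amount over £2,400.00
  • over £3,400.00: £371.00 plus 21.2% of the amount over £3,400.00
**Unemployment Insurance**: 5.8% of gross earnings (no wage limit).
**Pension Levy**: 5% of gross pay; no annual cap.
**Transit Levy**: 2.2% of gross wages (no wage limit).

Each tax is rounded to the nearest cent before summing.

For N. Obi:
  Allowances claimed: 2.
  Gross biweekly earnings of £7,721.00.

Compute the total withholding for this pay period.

Wage Tax: taxable = £7,721.00 − 2×£370.00 = £6,981.00
  £371.00 + 21.2% × (£6,981.00 − £3,400.00) = £371.00 + 21.2% × £3,581.00 = £1,130.17
Unemployment Insurance: 5.8% × £7,721.00 = £447.82
Pension Levy: 5% × £7,721.00 = £386.05
Transit Levy: 2.2% × £7,721.00 = £169.86
Total: £1,130.17 + £447.82 + £386.05 + £169.86 = £2,133.90

£2,133.90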